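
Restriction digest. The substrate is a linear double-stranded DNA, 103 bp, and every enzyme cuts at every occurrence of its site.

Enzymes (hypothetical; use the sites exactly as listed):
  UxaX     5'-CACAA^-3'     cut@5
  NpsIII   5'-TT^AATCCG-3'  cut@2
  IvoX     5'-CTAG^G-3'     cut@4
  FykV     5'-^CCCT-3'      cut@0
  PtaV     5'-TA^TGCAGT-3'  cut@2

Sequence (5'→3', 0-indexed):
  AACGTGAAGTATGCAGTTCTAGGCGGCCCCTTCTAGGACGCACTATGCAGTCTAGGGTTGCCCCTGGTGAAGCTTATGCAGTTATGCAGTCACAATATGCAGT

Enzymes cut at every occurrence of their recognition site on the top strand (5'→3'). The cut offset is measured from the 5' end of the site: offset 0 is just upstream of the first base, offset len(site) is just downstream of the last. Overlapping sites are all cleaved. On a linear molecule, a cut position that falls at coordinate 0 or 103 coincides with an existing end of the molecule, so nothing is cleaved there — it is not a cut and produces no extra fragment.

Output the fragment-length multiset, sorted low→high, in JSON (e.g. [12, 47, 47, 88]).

[2,5,6,6,8,9,9,10,11,11,11,15]

Per-enzyme occurrences:
  UxaX (CACAA, off=5): starts [90] → cuts [95]
  NpsIII (TTAATCCG, off=2): no sites
  IvoX (CTAGG, off=4): starts [18, 32, 51] → cuts [22, 36, 55]
  FykV (CCCT, off=0): starts [27, 61] → cuts [27, 61]
  PtaV (TATGCAGT, off=2): starts [9, 43, 74, 82, 95] → cuts [11, 45, 76, 84, 97]

Pooled cuts: [11, 22, 27, 36, 45, 55, 61, 76, 84, 95, 97]

Fragments:
  [0,11): 11 bp
  [11,22): 11 bp
  [22,27): 5 bp
  [27,36): 9 bp
  [36,45): 9 bp
  [45,55): 10 bp
  [55,61): 6 bp
  [61,76): 15 bp
  [76,84): 8 bp
  [84,95): 11 bp
  [95,97): 2 bp
  [97,103): 6 bp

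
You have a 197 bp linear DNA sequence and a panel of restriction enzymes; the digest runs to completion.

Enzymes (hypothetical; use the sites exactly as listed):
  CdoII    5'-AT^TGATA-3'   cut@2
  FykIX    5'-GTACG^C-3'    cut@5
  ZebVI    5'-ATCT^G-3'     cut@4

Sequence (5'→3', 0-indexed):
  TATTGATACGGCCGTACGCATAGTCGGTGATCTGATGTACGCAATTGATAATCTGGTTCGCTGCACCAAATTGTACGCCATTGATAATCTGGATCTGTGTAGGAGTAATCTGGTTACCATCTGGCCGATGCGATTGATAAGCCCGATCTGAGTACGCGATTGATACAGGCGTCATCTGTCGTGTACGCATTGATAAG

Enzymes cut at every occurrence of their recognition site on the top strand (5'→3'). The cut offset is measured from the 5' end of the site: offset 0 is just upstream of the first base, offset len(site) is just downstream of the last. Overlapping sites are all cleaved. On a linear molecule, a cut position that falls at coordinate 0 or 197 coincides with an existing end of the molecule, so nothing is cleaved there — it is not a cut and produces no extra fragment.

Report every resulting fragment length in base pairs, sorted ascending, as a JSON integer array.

Scan for sites:
  CdoII ATTGATA/2: at [1, 43, 79, 132, 158, 188] ⇒ [3, 45, 81, 134, 160, 190]
  FykIX GTACGC/5: at [13, 36, 72, 151, 182] ⇒ [18, 41, 77, 156, 187]
  ZebVI ATCTG/4: at [29, 50, 86, 92, 107, 118, 145, 173] ⇒ [33, 54, 90, 96, 111, 122, 149, 177]

Pooled cuts: [3, 18, 33, 41, 45, 54, 77, 81, 90, 96, 111, 122, 134, 149, 156, 160, 177, 187, 190]

Fragments:
  [0,3): 3 bp
  [3,18): 15 bp
  [18,33): 15 bp
  [33,41): 8 bp
  [41,45): 4 bp
  [45,54): 9 bp
  [54,77): 23 bp
  [77,81): 4 bp
  [81,90): 9 bp
  [90,96): 6 bp
  [96,111): 15 bp
  [111,122): 11 bp
  [122,134): 12 bp
  [134,149): 15 bp
  [149,156): 7 bp
  [156,160): 4 bp
  [160,177): 17 bp
  [177,187): 10 bp
  [187,190): 3 bp
  [190,197): 7 bp

[3,3,4,4,4,6,7,7,8,9,9,10,11,12,15,15,15,15,17,23]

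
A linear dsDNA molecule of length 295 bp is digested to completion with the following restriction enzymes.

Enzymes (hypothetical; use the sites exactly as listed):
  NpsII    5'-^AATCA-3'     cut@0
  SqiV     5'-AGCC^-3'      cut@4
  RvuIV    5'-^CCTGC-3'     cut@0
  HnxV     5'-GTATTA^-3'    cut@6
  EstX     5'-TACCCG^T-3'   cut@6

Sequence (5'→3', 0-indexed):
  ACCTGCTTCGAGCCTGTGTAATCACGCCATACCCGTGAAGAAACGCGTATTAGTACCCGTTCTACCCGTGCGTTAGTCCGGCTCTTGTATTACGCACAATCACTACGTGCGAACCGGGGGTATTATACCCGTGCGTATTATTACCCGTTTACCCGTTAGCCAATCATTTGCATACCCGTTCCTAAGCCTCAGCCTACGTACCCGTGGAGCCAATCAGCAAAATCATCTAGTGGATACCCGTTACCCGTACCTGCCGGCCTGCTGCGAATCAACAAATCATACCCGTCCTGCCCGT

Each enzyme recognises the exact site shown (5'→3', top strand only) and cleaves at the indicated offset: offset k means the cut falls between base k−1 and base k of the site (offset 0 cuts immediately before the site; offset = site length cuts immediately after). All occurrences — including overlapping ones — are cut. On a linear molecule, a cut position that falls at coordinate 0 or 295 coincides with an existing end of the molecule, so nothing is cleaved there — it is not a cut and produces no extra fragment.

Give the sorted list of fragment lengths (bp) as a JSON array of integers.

[1,1,2,5,5,6,6,6,7,7,7,7,8,8,8,9,9,9,9,9,10,10,11,13,16,17,17,20,24,28]

Per-enzyme occurrences:
  NpsII (AATCA, off=0): starts [19, 97, 161, 211, 220, 266, 274] → cuts [19, 97, 161, 211, 220, 266, 274]
  SqiV (AGCC, off=4): starts [10, 157, 184, 190, 207] → cuts [14, 161, 188, 194, 211]
  RvuIV (CCTGC, off=0): starts [1, 249, 257, 286] → cuts [1, 249, 257, 286]
  HnxV (GTATTA, off=6): starts [46, 86, 119, 134] → cuts [52, 92, 125, 140]
  EstX (TACCCGT, off=6): starts [29, 53, 62, 125, 141, 149, 172, 198, 234, 241, 279] → cuts [35, 59, 68, 131, 147, 155, 178, 204, 240, 247, 285]

All cut coordinates (distinct, sorted): [1, 14, 19, 35, 52, 59, 68, 92, 97, 125, 131, 140, 147, 155, 161, 178, 188, 194, 204, 211, 220, 240, 247, 249, 257, 266, 274, 285, 286]

Fragment lengths:
  [0,1): 1 bp
  [1,14): 13 bp
  [14,19): 5 bp
  [19,35): 16 bp
  [35,52): 17 bp
  [52,59): 7 bp
  [59,68): 9 bp
  [68,92): 24 bp
  [92,97): 5 bp
  [97,125): 28 bp
  [125,131): 6 bp
  [131,140): 9 bp
  [140,147): 7 bp
  [147,155): 8 bp
  [155,161): 6 bp
  [161,178): 17 bp
  [178,188): 10 bp
  [188,194): 6 bp
  [194,204): 10 bp
  [204,211): 7 bp
  [211,220): 9 bp
  [220,240): 20 bp
  [240,247): 7 bp
  [247,249): 2 bp
  [249,257): 8 bp
  [257,266): 9 bp
  [266,274): 8 bp
  [274,285): 11 bp
  [285,286): 1 bp
  [286,295): 9 bp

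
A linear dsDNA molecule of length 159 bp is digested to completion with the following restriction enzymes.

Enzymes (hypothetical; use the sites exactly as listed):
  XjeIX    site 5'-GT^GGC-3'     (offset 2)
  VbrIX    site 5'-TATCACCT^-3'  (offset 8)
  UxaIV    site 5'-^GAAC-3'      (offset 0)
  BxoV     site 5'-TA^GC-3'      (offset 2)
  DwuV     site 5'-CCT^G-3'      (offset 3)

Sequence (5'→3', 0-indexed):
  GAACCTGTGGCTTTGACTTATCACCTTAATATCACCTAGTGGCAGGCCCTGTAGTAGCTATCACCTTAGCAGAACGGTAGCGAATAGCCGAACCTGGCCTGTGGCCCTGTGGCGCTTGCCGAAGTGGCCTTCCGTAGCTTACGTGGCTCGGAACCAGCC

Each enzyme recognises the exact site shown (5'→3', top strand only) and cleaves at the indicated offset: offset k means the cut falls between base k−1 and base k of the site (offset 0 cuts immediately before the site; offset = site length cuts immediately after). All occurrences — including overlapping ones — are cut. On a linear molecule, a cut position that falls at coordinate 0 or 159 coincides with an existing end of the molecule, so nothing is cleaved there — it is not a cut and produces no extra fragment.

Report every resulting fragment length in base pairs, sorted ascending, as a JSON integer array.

[2,2,2,2,3,3,3,5,6,6,6,6,6,7,8,8,9,10,10,11,11,15,18]

Scan for sites:
  XjeIX (GTGGC, off=2): starts [6, 38, 100, 108, 123, 142] → cuts [8, 40, 102, 110, 125, 144]
  VbrIX (TATCACCT, off=8): starts [18, 29, 58] → cuts [26, 37, 66]
  UxaIV (GAAC, off=0): starts [0, 71, 89, 150] → cuts [71, 89, 150] (position 0 is a terminus of the linear molecule — no cut)
  BxoV (TAGC, off=2): starts [54, 66, 77, 84, 134] → cuts [56, 68, 79, 86, 136]
  DwuV (CCTG, off=3): starts [3, 47, 92, 97, 105] → cuts [6, 50, 95, 100, 108]

All cut coordinates (distinct, sorted): [6, 8, 26, 37, 40, 50, 56, 66, 68, 71, 79, 86, 89, 95, 100, 102, 108, 110, 125, 136, 144, 150]

Fragment lengths:
  [0,6): 6 bp
  [6,8): 2 bp
  [8,26): 18 bp
  [26,37): 11 bp
  [37,40): 3 bp
  [40,50): 10 bp
  [50,56): 6 bp
  [56,66): 10 bp
  [66,68): 2 bp
  [68,71): 3 bp
  [71,79): 8 bp
  [79,86): 7 bp
  [86,89): 3 bp
  [89,95): 6 bp
  [95,100): 5 bp
  [100,102): 2 bp
  [102,108): 6 bp
  [108,110): 2 bp
  [110,125): 15 bp
  [125,136): 11 bp
  [136,144): 8 bp
  [144,150): 6 bp
  [150,159): 9 bp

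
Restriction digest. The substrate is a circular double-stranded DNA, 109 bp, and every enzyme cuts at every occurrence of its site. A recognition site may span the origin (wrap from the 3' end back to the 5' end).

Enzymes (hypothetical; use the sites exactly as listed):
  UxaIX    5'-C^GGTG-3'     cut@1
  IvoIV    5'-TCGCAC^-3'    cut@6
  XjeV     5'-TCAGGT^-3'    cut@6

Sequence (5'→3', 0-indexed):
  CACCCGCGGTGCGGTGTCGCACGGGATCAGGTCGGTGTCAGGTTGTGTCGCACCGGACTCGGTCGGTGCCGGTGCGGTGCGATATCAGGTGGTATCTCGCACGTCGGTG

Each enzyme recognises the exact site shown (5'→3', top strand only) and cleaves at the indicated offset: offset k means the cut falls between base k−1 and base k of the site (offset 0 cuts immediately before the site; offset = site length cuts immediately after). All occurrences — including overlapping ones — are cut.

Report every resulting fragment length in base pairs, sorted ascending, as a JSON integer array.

Per-enzyme occurrences:
  UxaIX (CGGTG, off=1): starts [6, 11, 32, 63, 69, 74, 104] → cuts [7, 12, 33, 64, 70, 75, 105]
  IvoIV (TCGCAC, off=6): starts [16, 47, 96] → cuts [22, 53, 102]
  XjeV (TCAGGT, off=6): starts [26, 37, 84] → cuts [32, 43, 90]

Pooled cuts: [7, 12, 22, 32, 33, 43, 53, 64, 70, 75, 90, 102, 105]

Fragment lengths:
  7→12: 5 bp
  12→22: 10 bp
  22→32: 10 bp
  32→33: 1 bp
  33→43: 10 bp
  43→53: 10 bp
  53→64: 11 bp
  64→70: 6 bp
  70→75: 5 bp
  75→90: 15 bp
  90→102: 12 bp
  102→105: 3 bp
  105→7 (wrap): 109-105+7 = 11 bp

[1,3,5,5,6,10,10,10,10,11,11,12,15]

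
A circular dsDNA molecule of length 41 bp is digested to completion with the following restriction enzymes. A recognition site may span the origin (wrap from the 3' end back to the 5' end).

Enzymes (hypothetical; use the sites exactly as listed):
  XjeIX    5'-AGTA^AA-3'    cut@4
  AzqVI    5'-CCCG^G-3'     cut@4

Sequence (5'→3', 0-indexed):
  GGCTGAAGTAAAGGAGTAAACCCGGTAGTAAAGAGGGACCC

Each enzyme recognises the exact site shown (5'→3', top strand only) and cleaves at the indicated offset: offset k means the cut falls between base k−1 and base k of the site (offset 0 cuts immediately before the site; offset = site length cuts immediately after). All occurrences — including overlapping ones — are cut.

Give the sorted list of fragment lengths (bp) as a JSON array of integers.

[6,6,8,9,12]

Scan for sites:
  XjeIX (AGTAAA, off=4): starts [6, 14, 26] → cuts [10, 18, 30]
  AzqVI (CCCGG, off=4): starts [20, 38] → cuts [1, 24]

Pooled cuts: [1, 10, 18, 24, 30]

Fragments:
  1→10: 9 bp
  10→18: 8 bp
  18→24: 6 bp
  24→30: 6 bp
  30→1 (wrap): 41-30+1 = 12 bp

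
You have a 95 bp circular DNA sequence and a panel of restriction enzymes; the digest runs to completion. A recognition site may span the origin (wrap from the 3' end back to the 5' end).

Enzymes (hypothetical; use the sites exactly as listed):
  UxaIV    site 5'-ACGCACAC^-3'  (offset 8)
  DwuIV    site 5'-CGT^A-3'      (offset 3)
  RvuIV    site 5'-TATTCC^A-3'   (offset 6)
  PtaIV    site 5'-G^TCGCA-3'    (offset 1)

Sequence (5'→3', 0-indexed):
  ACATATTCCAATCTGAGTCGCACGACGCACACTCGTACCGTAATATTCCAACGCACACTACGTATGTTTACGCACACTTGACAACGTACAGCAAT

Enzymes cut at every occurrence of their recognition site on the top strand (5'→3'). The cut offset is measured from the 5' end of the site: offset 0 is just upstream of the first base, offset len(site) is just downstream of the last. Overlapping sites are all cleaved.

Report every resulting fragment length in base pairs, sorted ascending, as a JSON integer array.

Scan for sites:
  UxaIV (ACGCACAC, off=8): starts [24, 50, 69] → cuts [32, 58, 77]
  DwuIV (CGTA, off=3): starts [33, 38, 60, 84] → cuts [36, 41, 63, 87]
  RvuIV (TATTCCA, off=6): starts [3, 43] → cuts [9, 49]
  PtaIV (GTCGCA, off=1): starts [16] → cuts [17]

Pooled cuts: [9, 17, 32, 36, 41, 49, 58, 63, 77, 87]

Fragment lengths:
  9→17: 8 bp
  17→32: 15 bp
  32→36: 4 bp
  36→41: 5 bp
  41→49: 8 bp
  49→58: 9 bp
  58→63: 5 bp
  63→77: 14 bp
  77→87: 10 bp
  87→9 (wrap): 95-87+9 = 17 bp

[4,5,5,8,8,9,10,14,15,17]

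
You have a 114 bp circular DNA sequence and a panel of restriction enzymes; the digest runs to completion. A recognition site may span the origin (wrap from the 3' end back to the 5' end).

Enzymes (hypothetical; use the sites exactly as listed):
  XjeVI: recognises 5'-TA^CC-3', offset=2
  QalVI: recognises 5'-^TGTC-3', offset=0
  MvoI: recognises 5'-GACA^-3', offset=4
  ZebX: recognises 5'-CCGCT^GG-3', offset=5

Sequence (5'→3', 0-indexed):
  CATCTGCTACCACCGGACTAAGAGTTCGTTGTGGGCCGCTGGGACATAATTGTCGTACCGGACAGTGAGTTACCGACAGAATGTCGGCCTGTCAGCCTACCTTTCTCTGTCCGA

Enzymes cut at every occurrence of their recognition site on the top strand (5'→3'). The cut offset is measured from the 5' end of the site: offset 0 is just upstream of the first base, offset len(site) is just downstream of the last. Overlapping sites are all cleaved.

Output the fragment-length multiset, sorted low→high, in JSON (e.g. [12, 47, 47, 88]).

[3,4,6,6,7,7,7,8,8,8,9,10,31]

Per-enzyme occurrences:
  XjeVI TACC/2: at [7, 55, 70, 97] ⇒ [9, 57, 72, 99]
  QalVI TGTC/0: at [50, 81, 89, 107] ⇒ [50, 81, 89, 107]
  MvoI GACA/4: at [42, 60, 74, 112] ⇒ [2, 46, 64, 78]
  ZebX CCGCTGG/5: at [35] ⇒ [40]

Pooled cuts: [2, 9, 40, 46, 50, 57, 64, 72, 78, 81, 89, 99, 107]

Fragments:
  2→9: 7 bp
  9→40: 31 bp
  40→46: 6 bp
  46→50: 4 bp
  50→57: 7 bp
  57→64: 7 bp
  64→72: 8 bp
  72→78: 6 bp
  78→81: 3 bp
  81→89: 8 bp
  89→99: 10 bp
  99→107: 8 bp
  107→2 (wrap): 114-107+2 = 9 bp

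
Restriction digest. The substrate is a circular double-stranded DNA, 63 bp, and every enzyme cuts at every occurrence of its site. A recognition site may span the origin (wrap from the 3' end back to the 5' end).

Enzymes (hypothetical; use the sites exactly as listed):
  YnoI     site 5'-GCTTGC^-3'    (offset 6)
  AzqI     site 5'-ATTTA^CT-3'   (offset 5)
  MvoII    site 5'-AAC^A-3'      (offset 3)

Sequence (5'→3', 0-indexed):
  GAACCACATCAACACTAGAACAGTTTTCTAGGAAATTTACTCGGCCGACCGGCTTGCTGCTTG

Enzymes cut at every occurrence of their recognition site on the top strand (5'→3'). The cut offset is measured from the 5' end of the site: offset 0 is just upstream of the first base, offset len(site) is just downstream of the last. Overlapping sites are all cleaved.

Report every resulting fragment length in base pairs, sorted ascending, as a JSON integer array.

[8,18,18,19]

Per-enzyme occurrences:
  YnoI (GCTTGC, off=6): starts [51] → cuts [57]
  AzqI (ATTTACT, off=5): starts [34] → cuts [39]
  MvoII (AACA, off=3): starts [10, 18] → cuts [13, 21]

Pooled cuts: [13, 21, 39, 57]

Fragment lengths:
  13→21: 8 bp
  21→39: 18 bp
  39→57: 18 bp
  57→13 (wrap): 63-57+13 = 19 bp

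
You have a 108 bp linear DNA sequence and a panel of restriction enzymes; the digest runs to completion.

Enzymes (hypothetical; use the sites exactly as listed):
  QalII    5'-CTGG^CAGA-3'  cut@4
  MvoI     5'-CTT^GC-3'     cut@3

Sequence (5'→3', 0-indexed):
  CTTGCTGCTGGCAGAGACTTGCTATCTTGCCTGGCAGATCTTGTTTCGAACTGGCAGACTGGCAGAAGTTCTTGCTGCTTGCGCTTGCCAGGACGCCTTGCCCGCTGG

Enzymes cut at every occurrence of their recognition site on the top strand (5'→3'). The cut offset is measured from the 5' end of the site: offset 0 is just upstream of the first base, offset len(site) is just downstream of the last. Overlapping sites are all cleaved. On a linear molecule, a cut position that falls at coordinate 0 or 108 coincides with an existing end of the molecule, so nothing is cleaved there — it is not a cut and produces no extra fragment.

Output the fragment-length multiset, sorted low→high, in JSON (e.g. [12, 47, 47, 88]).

Site scan:
  QalII (CTGGCAGA, off=4): starts [7, 30, 50, 58] → cuts [11, 34, 54, 62]
  MvoI (CTTGC, off=3): starts [0, 17, 25, 70, 77, 83, 96] → cuts [3, 20, 28, 73, 80, 86, 99]

All cut coordinates (distinct, sorted): [3, 11, 20, 28, 34, 54, 62, 73, 80, 86, 99]

Fragments:
  [0,3): 3 bp
  [3,11): 8 bp
  [11,20): 9 bp
  [20,28): 8 bp
  [28,34): 6 bp
  [34,54): 20 bp
  [54,62): 8 bp
  [62,73): 11 bp
  [73,80): 7 bp
  [80,86): 6 bp
  [86,99): 13 bp
  [99,108): 9 bp

[3,6,6,7,8,8,8,9,9,11,13,20]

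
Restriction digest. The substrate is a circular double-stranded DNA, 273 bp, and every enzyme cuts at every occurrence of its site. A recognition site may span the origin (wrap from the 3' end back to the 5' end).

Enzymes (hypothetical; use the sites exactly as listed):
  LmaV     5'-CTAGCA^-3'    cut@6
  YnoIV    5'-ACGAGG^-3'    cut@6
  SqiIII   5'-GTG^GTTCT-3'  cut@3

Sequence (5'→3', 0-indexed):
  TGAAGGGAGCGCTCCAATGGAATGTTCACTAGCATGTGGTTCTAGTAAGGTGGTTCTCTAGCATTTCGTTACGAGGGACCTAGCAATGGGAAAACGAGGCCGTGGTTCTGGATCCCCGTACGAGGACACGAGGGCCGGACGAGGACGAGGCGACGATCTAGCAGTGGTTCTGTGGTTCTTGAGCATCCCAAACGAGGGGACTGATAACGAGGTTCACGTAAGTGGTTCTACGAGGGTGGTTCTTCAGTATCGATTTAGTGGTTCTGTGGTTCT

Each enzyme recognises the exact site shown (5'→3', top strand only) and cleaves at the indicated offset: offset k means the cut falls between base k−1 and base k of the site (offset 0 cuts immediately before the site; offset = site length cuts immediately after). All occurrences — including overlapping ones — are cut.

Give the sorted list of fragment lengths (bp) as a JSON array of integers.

Site scan:
  LmaV CTAGCA/6: at [28, 57, 79, 157] ⇒ [34, 63, 85, 163]
  YnoIV ACGAGG/6: at [70, 93, 119, 127, 138, 144, 191, 206, 229] ⇒ [76, 99, 125, 133, 144, 150, 197, 212, 235]
  SqiIII GTGGTTCT/3: at [35, 49, 101, 163, 171, 221, 235, 257, 265] ⇒ [38, 52, 104, 166, 174, 224, 238, 260, 268]

All cut coordinates (distinct, sorted): [34, 38, 52, 63, 76, 85, 99, 104, 125, 133, 144, 150, 163, 166, 174, 197, 212, 224, 235, 238, 260, 268]

Fragments:
  34→38: 4 bp
  38→52: 14 bp
  52→63: 11 bp
  63→76: 13 bp
  76→85: 9 bp
  85→99: 14 bp
  99→104: 5 bp
  104→125: 21 bp
  125→133: 8 bp
  133→144: 11 bp
  144→150: 6 bp
  150→163: 13 bp
  163→166: 3 bp
  166→174: 8 bp
  174→197: 23 bp
  197→212: 15 bp
  212→224: 12 bp
  224→235: 11 bp
  235→238: 3 bp
  238→260: 22 bp
  260→268: 8 bp
  268→34 (wrap): 273-268+34 = 39 bp

[3,3,4,5,6,8,8,8,9,11,11,11,12,13,13,14,14,15,21,22,23,39]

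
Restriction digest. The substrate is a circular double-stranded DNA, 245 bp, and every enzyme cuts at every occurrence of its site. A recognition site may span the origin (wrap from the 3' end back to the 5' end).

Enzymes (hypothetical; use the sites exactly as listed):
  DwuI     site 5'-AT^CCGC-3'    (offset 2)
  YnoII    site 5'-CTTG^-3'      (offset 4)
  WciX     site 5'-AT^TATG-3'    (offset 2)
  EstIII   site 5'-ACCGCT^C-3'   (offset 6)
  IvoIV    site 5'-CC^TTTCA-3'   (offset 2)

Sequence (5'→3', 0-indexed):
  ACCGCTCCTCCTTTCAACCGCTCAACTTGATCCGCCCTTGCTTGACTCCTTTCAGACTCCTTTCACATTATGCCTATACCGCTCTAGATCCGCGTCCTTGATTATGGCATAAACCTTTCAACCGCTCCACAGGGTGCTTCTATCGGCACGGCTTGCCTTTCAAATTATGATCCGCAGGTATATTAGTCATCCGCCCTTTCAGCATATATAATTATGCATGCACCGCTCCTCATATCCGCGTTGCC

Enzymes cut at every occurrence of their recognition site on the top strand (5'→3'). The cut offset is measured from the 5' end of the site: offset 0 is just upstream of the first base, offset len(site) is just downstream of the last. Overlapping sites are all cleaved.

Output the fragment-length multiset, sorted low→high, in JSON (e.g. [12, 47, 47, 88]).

[2,2,2,4,5,5,6,6,6,7,8,8,8,9,11,11,11,11,13,15,15,16,16,19,29]

Site scan:
  DwuI (ATCCGC, off=2): starts [29, 87, 169, 188, 233] → cuts [31, 89, 171, 190, 235]
  YnoII (CTTG, off=4): starts [25, 36, 40, 96, 151] → cuts [29, 40, 44, 100, 155]
  WciX (ATTATG, off=2): starts [66, 100, 163, 210] → cuts [68, 102, 165, 212]
  EstIII (ACCGCTC, off=6): starts [0, 16, 77, 120, 221] → cuts [6, 22, 83, 126, 227]
  IvoIV (CCTTTCA, off=2): starts [9, 47, 58, 113, 155, 194] → cuts [11, 49, 60, 115, 157, 196]

Pooled cuts: [6, 11, 22, 29, 31, 40, 44, 49, 60, 68, 83, 89, 100, 102, 115, 126, 155, 157, 165, 171, 190, 196, 212, 227, 235]

Fragments:
  6→11: 5 bp
  11→22: 11 bp
  22→29: 7 bp
  29→31: 2 bp
  31→40: 9 bp
  40→44: 4 bp
  44→49: 5 bp
  49→60: 11 bp
  60→68: 8 bp
  68→83: 15 bp
  83→89: 6 bp
  89→100: 11 bp
  100→102: 2 bp
  102→115: 13 bp
  115→126: 11 bp
  126→155: 29 bp
  155→157: 2 bp
  157→165: 8 bp
  165→171: 6 bp
  171→190: 19 bp
  190→196: 6 bp
  196→212: 16 bp
  212→227: 15 bp
  227→235: 8 bp
  235→6 (wrap): 245-235+6 = 16 bp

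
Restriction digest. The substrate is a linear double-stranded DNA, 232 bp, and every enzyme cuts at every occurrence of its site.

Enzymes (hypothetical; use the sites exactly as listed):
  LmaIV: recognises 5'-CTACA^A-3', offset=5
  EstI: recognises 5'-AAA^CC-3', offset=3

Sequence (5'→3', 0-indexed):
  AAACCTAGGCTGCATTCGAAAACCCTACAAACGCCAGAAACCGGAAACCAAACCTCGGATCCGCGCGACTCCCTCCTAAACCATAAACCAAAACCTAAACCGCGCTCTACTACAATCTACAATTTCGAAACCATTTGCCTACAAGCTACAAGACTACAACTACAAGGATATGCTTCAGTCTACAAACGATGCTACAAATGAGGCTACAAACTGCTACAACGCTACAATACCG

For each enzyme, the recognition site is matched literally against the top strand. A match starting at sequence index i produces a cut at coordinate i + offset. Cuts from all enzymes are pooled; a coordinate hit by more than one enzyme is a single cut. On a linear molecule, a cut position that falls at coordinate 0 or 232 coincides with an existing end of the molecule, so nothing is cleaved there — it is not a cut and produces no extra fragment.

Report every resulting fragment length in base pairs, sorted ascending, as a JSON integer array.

[3,5,6,6,6,6,7,7,7,7,7,8,8,9,10,11,12,12,13,15,19,20,28]

Site scan:
  LmaIV CTACAA/5: at [24, 109, 116, 138, 145, 153, 159, 179, 191, 203, 213, 221] ⇒ [29, 114, 121, 143, 150, 158, 164, 184, 196, 208, 218, 226]
  EstI AAACC/3: at [0, 19, 37, 44, 49, 77, 84, 90, 96, 127] ⇒ [3, 22, 40, 47, 52, 80, 87, 93, 99, 130]

All cut coordinates (distinct, sorted): [3, 22, 29, 40, 47, 52, 80, 87, 93, 99, 114, 121, 130, 143, 150, 158, 164, 184, 196, 208, 218, 226]

Fragment lengths:
  [0,3): 3 bp
  [3,22): 19 bp
  [22,29): 7 bp
  [29,40): 11 bp
  [40,47): 7 bp
  [47,52): 5 bp
  [52,80): 28 bp
  [80,87): 7 bp
  [87,93): 6 bp
  [93,99): 6 bp
  [99,114): 15 bp
  [114,121): 7 bp
  [121,130): 9 bp
  [130,143): 13 bp
  [143,150): 7 bp
  [150,158): 8 bp
  [158,164): 6 bp
  [164,184): 20 bp
  [184,196): 12 bp
  [196,208): 12 bp
  [208,218): 10 bp
  [218,226): 8 bp
  [226,232): 6 bp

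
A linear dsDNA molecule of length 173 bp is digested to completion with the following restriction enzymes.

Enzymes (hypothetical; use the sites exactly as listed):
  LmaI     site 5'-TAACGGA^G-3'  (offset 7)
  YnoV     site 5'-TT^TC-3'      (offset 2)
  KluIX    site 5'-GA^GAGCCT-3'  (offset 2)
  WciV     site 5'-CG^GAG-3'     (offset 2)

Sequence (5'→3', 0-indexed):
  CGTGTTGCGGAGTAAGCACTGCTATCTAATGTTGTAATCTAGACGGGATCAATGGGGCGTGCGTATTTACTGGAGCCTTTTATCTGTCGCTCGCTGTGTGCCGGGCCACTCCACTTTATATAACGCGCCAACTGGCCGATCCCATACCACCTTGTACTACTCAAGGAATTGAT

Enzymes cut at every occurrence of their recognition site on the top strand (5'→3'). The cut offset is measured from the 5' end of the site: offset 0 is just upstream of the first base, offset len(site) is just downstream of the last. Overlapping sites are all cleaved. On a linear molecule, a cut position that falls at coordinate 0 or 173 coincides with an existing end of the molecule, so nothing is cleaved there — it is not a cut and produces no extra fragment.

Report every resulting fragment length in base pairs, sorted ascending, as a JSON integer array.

Scan for sites:
  LmaI (TAACGGAG, off=7): no sites
  YnoV (TTTC, off=2): no sites
  KluIX (GAGAGCCT, off=2): no sites
  WciV (CGGAG, off=2): starts [7] → cuts [9]

Pooled cuts: [9]

Fragment lengths:
  [0,9): 9 bp
  [9,173): 164 bp

[9,164]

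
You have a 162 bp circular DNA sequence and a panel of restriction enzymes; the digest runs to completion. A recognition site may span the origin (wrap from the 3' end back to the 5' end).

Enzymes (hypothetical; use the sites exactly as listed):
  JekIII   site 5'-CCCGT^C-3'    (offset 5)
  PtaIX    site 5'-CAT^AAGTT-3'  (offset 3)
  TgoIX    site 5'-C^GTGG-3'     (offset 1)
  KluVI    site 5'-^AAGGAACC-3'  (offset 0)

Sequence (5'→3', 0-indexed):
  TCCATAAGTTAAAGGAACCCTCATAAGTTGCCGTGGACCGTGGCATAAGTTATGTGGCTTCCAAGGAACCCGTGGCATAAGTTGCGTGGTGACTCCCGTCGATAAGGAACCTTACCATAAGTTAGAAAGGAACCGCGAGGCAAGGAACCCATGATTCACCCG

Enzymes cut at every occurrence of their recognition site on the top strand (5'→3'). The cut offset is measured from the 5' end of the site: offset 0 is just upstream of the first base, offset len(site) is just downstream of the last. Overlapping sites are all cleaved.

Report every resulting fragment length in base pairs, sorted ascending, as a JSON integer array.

[4,4,6,7,7,7,7,8,8,9,13,14,15,15,16,22]

Per-enzyme occurrences:
  JekIII CCCGTC/5: at [94, 158] ⇒ [1, 99]
  PtaIX CATAAGTT/3: at [2, 21, 43, 75, 115] ⇒ [5, 24, 46, 78, 118]
  TgoIX CGTGG/1: at [31, 38, 70, 84] ⇒ [32, 39, 71, 85]
  KluVI AAGGAACC/0: at [11, 62, 103, 126, 141] ⇒ [11, 62, 103, 126, 141]

Pooled cuts: [1, 5, 11, 24, 32, 39, 46, 62, 71, 78, 85, 99, 103, 118, 126, 141]

Fragment lengths:
  1→5: 4 bp
  5→11: 6 bp
  11→24: 13 bp
  24→32: 8 bp
  32→39: 7 bp
  39→46: 7 bp
  46→62: 16 bp
  62→71: 9 bp
  71→78: 7 bp
  78→85: 7 bp
  85→99: 14 bp
  99→103: 4 bp
  103→118: 15 bp
  118→126: 8 bp
  126→141: 15 bp
  141→1 (wrap): 162-141+1 = 22 bp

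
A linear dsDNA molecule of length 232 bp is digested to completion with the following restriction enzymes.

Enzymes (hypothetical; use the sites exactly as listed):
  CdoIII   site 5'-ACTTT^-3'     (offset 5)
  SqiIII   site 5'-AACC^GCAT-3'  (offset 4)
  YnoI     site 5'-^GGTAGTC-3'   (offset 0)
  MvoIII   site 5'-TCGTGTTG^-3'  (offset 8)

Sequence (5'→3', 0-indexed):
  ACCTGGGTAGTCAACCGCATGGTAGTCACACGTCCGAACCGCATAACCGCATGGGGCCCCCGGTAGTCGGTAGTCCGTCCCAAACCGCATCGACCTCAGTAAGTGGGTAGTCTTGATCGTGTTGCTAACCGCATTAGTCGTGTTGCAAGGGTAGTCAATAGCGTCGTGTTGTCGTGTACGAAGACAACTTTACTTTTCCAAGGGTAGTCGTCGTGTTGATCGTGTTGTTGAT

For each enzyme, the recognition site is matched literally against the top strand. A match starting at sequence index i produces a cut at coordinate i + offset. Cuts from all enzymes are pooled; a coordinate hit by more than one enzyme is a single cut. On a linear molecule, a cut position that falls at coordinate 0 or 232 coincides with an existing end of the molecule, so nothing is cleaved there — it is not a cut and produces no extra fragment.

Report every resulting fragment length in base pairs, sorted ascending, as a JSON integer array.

[4,4,5,5,5,6,6,7,8,9,11,13,15,16,18,19,19,20,20,22]

Site scan:
  CdoIII ACTTT/5: at [186, 191] ⇒ [191, 196]
  SqiIII AACCGCAT/4: at [12, 36, 44, 82, 126] ⇒ [16, 40, 48, 86, 130]
  YnoI GGTAGTC/0: at [5, 20, 61, 68, 105, 149, 202] ⇒ [5, 20, 61, 68, 105, 149, 202]
  MvoIII TCGTGTTG/8: at [116, 137, 163, 210, 219] ⇒ [124, 145, 171, 218, 227]

All cut coordinates (distinct, sorted): [5, 16, 20, 40, 48, 61, 68, 86, 105, 124, 130, 145, 149, 171, 191, 196, 202, 218, 227]

Fragment lengths:
  [0,5): 5 bp
  [5,16): 11 bp
  [16,20): 4 bp
  [20,40): 20 bp
  [40,48): 8 bp
  [48,61): 13 bp
  [61,68): 7 bp
  [68,86): 18 bp
  [86,105): 19 bp
  [105,124): 19 bp
  [124,130): 6 bp
  [130,145): 15 bp
  [145,149): 4 bp
  [149,171): 22 bp
  [171,191): 20 bp
  [191,196): 5 bp
  [196,202): 6 bp
  [202,218): 16 bp
  [218,227): 9 bp
  [227,232): 5 bp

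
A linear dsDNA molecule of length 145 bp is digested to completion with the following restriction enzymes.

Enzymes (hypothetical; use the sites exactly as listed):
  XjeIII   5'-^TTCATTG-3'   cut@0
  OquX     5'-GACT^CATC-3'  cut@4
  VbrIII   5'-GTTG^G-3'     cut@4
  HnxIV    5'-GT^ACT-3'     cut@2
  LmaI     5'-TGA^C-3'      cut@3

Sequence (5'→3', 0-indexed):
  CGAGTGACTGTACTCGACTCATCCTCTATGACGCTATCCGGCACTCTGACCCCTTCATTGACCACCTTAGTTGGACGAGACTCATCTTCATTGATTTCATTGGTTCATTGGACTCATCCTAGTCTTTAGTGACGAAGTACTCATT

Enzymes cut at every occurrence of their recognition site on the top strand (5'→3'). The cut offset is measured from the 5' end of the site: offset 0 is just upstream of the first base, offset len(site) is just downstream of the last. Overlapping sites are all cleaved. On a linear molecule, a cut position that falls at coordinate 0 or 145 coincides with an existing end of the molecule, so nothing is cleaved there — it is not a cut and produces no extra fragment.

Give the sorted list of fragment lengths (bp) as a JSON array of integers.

Per-enzyme occurrences:
  XjeIII TTCATTG/0: at [53, 86, 95, 103] ⇒ [53, 86, 95, 103]
  OquX GACTCATC/4: at [15, 78, 110] ⇒ [19, 82, 114]
  VbrIII GTTGG/4: at [69] ⇒ [73]
  HnxIV GTACT/2: at [9, 136] ⇒ [11, 138]
  LmaI TGAC/3: at [4, 28, 46, 58, 129] ⇒ [7, 31, 49, 61, 132]

Pooled cuts: [7, 11, 19, 31, 49, 53, 61, 73, 82, 86, 95, 103, 114, 132, 138]

Fragment lengths:
  [0,7): 7 bp
  [7,11): 4 bp
  [11,19): 8 bp
  [19,31): 12 bp
  [31,49): 18 bp
  [49,53): 4 bp
  [53,61): 8 bp
  [61,73): 12 bp
  [73,82): 9 bp
  [82,86): 4 bp
  [86,95): 9 bp
  [95,103): 8 bp
  [103,114): 11 bp
  [114,132): 18 bp
  [132,138): 6 bp
  [138,145): 7 bp

[4,4,4,6,7,7,8,8,8,9,9,11,12,12,18,18]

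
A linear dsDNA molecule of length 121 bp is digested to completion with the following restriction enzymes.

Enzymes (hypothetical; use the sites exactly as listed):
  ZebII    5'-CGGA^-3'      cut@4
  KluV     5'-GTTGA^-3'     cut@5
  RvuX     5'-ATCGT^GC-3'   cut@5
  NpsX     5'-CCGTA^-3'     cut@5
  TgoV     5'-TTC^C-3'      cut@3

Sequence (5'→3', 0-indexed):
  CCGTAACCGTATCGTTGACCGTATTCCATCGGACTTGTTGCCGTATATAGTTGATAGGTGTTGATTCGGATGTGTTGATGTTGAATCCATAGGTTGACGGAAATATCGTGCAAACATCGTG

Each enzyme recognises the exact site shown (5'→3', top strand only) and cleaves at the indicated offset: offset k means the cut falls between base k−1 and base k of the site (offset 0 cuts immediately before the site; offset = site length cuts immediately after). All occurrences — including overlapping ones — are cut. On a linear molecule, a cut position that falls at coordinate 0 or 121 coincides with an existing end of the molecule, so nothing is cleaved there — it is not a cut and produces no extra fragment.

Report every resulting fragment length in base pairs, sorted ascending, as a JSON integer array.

[3,4,5,5,6,6,6,7,7,8,8,9,10,12,12,13]

Scan for sites:
  ZebII (CGGA, off=4): starts [29, 66, 97] → cuts [33, 70, 101]
  KluV (GTTGA, off=5): starts [13, 49, 59, 73, 79, 92] → cuts [18, 54, 64, 78, 84, 97]
  RvuX (ATCGTGC, off=5): starts [104] → cuts [109]
  NpsX (CCGTA, off=5): starts [0, 6, 18, 40] → cuts [5, 11, 23, 45]
  TgoV (TTCC, off=3): starts [23] → cuts [26]

Pooled cuts: [5, 11, 18, 23, 26, 33, 45, 54, 64, 70, 78, 84, 97, 101, 109]

Fragment lengths:
  [0,5): 5 bp
  [5,11): 6 bp
  [11,18): 7 bp
  [18,23): 5 bp
  [23,26): 3 bp
  [26,33): 7 bp
  [33,45): 12 bp
  [45,54): 9 bp
  [54,64): 10 bp
  [64,70): 6 bp
  [70,78): 8 bp
  [78,84): 6 bp
  [84,97): 13 bp
  [97,101): 4 bp
  [101,109): 8 bp
  [109,121): 12 bp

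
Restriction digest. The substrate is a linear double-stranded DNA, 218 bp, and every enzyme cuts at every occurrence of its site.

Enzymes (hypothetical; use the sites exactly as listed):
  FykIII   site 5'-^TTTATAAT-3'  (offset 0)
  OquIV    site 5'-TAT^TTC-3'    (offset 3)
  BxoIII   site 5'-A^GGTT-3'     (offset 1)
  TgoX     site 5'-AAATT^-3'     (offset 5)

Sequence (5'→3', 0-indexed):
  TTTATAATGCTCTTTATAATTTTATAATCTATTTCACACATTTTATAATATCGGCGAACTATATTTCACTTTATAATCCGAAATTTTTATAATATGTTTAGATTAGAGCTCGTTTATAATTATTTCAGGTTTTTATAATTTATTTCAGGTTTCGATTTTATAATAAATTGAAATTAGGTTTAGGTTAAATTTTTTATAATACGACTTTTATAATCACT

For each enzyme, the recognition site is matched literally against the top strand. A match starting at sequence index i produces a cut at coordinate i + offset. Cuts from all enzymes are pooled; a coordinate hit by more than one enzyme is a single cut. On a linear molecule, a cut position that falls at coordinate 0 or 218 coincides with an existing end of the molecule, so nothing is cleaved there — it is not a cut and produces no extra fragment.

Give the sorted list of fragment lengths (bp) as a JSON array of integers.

Site scan:
  FykIII (TTTATAAT, off=0): starts [0, 12, 20, 41, 69, 85, 112, 131, 156, 192, 206] → cuts [12, 20, 41, 69, 85, 112, 131, 156, 192, 206] (position 0 is a terminus of the linear molecule — no cut)
  OquIV (TATTTC, off=3): starts [29, 61, 120, 140] → cuts [32, 64, 123, 143]
  BxoIII (AGGTT, off=1): starts [126, 146, 175, 181] → cuts [127, 147, 176, 182]
  TgoX (AAATT, off=5): starts [80, 164, 170, 186] → cuts [85, 169, 175, 191]

All cut coordinates (distinct, sorted): [12, 20, 32, 41, 64, 69, 85, 112, 123, 127, 131, 143, 147, 156, 169, 175, 176, 182, 191, 192, 206]

Fragments:
  [0,12): 12 bp
  [12,20): 8 bp
  [20,32): 12 bp
  [32,41): 9 bp
  [41,64): 23 bp
  [64,69): 5 bp
  [69,85): 16 bp
  [85,112): 27 bp
  [112,123): 11 bp
  [123,127): 4 bp
  [127,131): 4 bp
  [131,143): 12 bp
  [143,147): 4 bp
  [147,156): 9 bp
  [156,169): 13 bp
  [169,175): 6 bp
  [175,176): 1 bp
  [176,182): 6 bp
  [182,191): 9 bp
  [191,192): 1 bp
  [192,206): 14 bp
  [206,218): 12 bp

[1,1,4,4,4,5,6,6,8,9,9,9,11,12,12,12,12,13,14,16,23,27]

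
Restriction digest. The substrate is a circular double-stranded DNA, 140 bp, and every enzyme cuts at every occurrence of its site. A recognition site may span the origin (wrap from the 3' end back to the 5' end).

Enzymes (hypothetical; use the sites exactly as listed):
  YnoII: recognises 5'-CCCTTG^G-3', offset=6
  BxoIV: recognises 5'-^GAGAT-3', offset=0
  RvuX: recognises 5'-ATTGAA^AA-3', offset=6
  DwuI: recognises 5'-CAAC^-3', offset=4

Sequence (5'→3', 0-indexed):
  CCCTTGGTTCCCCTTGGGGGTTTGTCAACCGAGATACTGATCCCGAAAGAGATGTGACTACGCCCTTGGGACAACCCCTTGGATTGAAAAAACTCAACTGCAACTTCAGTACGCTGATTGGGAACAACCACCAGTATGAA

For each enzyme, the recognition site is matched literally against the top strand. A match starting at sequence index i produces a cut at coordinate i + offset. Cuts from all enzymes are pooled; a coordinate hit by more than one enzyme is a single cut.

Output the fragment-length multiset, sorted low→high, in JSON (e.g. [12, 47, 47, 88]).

[1,6,6,7,7,10,10,13,18,18,20,24]

Site scan:
  YnoII (CCCTTGG, off=6): starts [0, 10, 62, 75] → cuts [6, 16, 68, 81]
  BxoIV (GAGAT, off=0): starts [30, 48] → cuts [30, 48]
  RvuX (ATTGAAAA, off=6): starts [82] → cuts [88]
  DwuI (CAAC, off=4): starts [25, 71, 94, 100, 124] → cuts [29, 75, 98, 104, 128]

Pooled cuts: [6, 16, 29, 30, 48, 68, 75, 81, 88, 98, 104, 128]

Fragments:
  6→16: 10 bp
  16→29: 13 bp
  29→30: 1 bp
  30→48: 18 bp
  48→68: 20 bp
  68→75: 7 bp
  75→81: 6 bp
  81→88: 7 bp
  88→98: 10 bp
  98→104: 6 bp
  104→128: 24 bp
  128→6 (wrap): 140-128+6 = 18 bp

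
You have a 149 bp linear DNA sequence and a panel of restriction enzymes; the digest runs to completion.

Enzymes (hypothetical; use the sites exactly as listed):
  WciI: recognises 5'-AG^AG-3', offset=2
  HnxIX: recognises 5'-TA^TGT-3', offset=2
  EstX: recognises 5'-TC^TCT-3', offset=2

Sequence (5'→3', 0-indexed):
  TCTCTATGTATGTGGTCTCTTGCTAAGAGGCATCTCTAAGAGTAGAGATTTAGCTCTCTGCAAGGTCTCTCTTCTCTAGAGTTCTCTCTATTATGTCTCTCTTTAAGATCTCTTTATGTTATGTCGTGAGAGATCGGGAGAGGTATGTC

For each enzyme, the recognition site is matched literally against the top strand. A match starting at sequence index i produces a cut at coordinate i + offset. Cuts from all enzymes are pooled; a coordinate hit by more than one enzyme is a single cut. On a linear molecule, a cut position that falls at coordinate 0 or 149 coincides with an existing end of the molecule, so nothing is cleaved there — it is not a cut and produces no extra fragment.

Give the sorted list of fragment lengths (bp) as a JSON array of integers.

Site scan:
  WciI (AGAG, off=2): starts [25, 38, 43, 77, 128, 138] → cuts [27, 40, 45, 79, 130, 140]
  HnxIX (TATGT, off=2): starts [4, 8, 91, 114, 119, 143] → cuts [6, 10, 93, 116, 121, 145]
  EstX (TCTCT, off=2): starts [0, 15, 32, 54, 65, 67, 72, 82, 84, 95, 97, 108] → cuts [2, 17, 34, 56, 67, 69, 74, 84, 86, 97, 99, 110]

All cut coordinates (distinct, sorted): [2, 6, 10, 17, 27, 34, 40, 45, 56, 67, 69, 74, 79, 84, 86, 93, 97, 99, 110, 116, 121, 130, 140, 145]

Fragment lengths:
  [0,2): 2 bp
  [2,6): 4 bp
  [6,10): 4 bp
  [10,17): 7 bp
  [17,27): 10 bp
  [27,34): 7 bp
  [34,40): 6 bp
  [40,45): 5 bp
  [45,56): 11 bp
  [56,67): 11 bp
  [67,69): 2 bp
  [69,74): 5 bp
  [74,79): 5 bp
  [79,84): 5 bp
  [84,86): 2 bp
  [86,93): 7 bp
  [93,97): 4 bp
  [97,99): 2 bp
  [99,110): 11 bp
  [110,116): 6 bp
  [116,121): 5 bp
  [121,130): 9 bp
  [130,140): 10 bp
  [140,145): 5 bp
  [145,149): 4 bp

[2,2,2,2,4,4,4,4,5,5,5,5,5,5,6,6,7,7,7,9,10,10,11,11,11]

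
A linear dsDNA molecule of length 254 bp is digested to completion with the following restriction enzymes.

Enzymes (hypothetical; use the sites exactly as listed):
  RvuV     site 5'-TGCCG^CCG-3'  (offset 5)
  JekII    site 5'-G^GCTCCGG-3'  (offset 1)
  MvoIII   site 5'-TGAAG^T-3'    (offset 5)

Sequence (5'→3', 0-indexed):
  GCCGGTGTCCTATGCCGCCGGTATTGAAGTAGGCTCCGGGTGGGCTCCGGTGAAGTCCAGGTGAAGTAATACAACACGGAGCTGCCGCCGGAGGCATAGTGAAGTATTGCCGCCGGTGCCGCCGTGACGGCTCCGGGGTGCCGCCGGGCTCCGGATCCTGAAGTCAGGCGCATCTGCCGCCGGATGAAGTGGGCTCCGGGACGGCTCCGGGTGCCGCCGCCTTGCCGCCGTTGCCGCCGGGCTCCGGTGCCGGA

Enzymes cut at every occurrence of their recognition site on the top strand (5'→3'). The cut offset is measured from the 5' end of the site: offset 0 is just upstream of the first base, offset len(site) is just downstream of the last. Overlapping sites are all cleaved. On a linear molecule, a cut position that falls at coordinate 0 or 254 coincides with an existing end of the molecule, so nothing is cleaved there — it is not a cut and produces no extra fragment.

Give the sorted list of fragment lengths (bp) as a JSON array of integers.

Per-enzyme occurrences:
  RvuV TGCCGCCG/5: at [12, 82, 107, 116, 138, 174, 211, 222, 231] ⇒ [17, 87, 112, 121, 143, 179, 216, 227, 236]
  JekII GGCTCCGG/1: at [31, 42, 128, 146, 191, 202, 239] ⇒ [32, 43, 129, 147, 192, 203, 240]
  MvoIII TGAAGT/5: at [24, 50, 61, 99, 158, 184] ⇒ [29, 55, 66, 104, 163, 189]

All cut coordinates (distinct, sorted): [17, 29, 32, 43, 55, 66, 87, 104, 112, 121, 129, 143, 147, 163, 179, 189, 192, 203, 216, 227, 236, 240]

Fragments:
  [0,17): 17 bp
  [17,29): 12 bp
  [29,32): 3 bp
  [32,43): 11 bp
  [43,55): 12 bp
  [55,66): 11 bp
  [66,87): 21 bp
  [87,104): 17 bp
  [104,112): 8 bp
  [112,121): 9 bp
  [121,129): 8 bp
  [129,143): 14 bp
  [143,147): 4 bp
  [147,163): 16 bp
  [163,179): 16 bp
  [179,189): 10 bp
  [189,192): 3 bp
  [192,203): 11 bp
  [203,216): 13 bp
  [216,227): 11 bp
  [227,236): 9 bp
  [236,240): 4 bp
  [240,254): 14 bp

[3,3,4,4,8,8,9,9,10,11,11,11,11,12,12,13,14,14,16,16,17,17,21]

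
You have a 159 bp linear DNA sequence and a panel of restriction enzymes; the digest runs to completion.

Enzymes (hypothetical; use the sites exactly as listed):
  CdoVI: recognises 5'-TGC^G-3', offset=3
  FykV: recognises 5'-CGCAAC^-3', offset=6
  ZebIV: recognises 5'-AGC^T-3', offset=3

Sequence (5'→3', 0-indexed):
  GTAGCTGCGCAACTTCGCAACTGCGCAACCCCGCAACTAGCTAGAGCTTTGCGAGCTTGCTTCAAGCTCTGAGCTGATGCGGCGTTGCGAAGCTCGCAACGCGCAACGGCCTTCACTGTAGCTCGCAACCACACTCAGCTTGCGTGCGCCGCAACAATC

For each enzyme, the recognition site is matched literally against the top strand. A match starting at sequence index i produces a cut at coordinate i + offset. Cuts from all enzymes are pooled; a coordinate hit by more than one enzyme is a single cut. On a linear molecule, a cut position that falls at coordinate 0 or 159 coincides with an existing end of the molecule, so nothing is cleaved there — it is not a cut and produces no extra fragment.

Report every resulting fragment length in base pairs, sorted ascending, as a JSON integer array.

Per-enzyme occurrences:
  CdoVI TGCG/3: at [5, 21, 49, 77, 85, 140, 144] ⇒ [8, 24, 52, 80, 88, 143, 147]
  FykV CGCAAC/6: at [7, 15, 23, 31, 94, 101, 123, 149] ⇒ [13, 21, 29, 37, 100, 107, 129, 155]
  ZebIV AGCT/3: at [2, 38, 44, 53, 64, 71, 90, 119, 136] ⇒ [5, 41, 47, 56, 67, 74, 93, 122, 139]

Pooled cuts: [5, 8, 13, 21, 24, 29, 37, 41, 47, 52, 56, 67, 74, 80, 88, 93, 100, 107, 122, 129, 139, 143, 147, 155]

Fragments:
  [0,5): 5 bp
  [5,8): 3 bp
  [8,13): 5 bp
  [13,21): 8 bp
  [21,24): 3 bp
  [24,29): 5 bp
  [29,37): 8 bp
  [37,41): 4 bp
  [41,47): 6 bp
  [47,52): 5 bp
  [52,56): 4 bp
  [56,67): 11 bp
  [67,74): 7 bp
  [74,80): 6 bp
  [80,88): 8 bp
  [88,93): 5 bp
  [93,100): 7 bp
  [100,107): 7 bp
  [107,122): 15 bp
  [122,129): 7 bp
  [129,139): 10 bp
  [139,143): 4 bp
  [143,147): 4 bp
  [147,155): 8 bp
  [155,159): 4 bp

[3,3,4,4,4,4,4,5,5,5,5,5,6,6,7,7,7,7,8,8,8,8,10,11,15]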